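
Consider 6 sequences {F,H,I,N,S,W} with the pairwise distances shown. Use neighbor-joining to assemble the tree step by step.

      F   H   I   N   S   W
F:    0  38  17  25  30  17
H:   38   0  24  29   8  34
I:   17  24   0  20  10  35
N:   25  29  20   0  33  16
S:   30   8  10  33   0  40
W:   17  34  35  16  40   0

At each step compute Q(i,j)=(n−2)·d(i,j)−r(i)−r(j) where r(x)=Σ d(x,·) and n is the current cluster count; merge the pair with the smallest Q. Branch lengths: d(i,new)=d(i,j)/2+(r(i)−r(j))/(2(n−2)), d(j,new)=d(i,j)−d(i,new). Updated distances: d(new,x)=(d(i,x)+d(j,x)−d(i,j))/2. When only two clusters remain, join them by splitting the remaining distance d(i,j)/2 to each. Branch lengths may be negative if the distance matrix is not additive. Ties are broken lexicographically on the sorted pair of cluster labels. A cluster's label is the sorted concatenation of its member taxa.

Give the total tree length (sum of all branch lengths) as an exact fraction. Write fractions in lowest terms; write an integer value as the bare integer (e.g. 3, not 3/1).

step 1: merge (H,S) at d=8, Q=-222; branch lengths H→11/2, S→5/2; new cluster HS
  updated: d(F,HS)=30, d(HS,I)=13, d(HS,N)=27, d(HS,W)=33
step 2: merge (HS,I) at d=13, Q=-149; branch lengths HS→19/2, I→7/2; new cluster HIS
  updated: d(F,HIS)=17, d(HIS,N)=17, d(HIS,W)=55/2
step 3: merge (F,HIS) at d=17, Q=-173/2; branch lengths F→63/8, HIS→73/8; new cluster FHIS
  updated: d(FHIS,N)=25/2, d(FHIS,W)=55/4
step 4: merge (FHIS,N) at d=25/2, Q=-169/4; branch lengths FHIS→41/8, N→59/8; new cluster FHINS
  updated: d(FHINS,W)=69/8
step 5: merge (FHINS,W) at d=69/8; branch lengths FHINS→69/16, W→69/16; new cluster FHINSW
final tree: (((F:63/8,((H:11/2,S:5/2):19/2,I:7/2):73/8):41/8,N:59/8):69/16,W:69/16)
total length: 473/8

473/8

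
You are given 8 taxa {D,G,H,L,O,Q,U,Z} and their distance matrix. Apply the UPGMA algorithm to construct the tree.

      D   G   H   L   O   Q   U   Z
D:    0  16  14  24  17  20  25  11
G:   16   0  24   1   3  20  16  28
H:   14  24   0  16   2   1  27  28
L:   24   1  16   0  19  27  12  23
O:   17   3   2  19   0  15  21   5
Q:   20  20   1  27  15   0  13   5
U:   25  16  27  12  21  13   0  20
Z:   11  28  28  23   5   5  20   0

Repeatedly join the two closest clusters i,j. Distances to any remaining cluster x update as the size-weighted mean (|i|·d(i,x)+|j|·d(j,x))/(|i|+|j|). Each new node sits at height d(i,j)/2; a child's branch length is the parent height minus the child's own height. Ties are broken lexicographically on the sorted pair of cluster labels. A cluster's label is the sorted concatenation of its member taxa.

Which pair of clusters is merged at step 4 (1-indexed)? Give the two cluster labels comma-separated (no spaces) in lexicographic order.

iteration 1: select G,L (d=1); attach at lengths (1/2, 1/2); label the merged cluster GL
  updated: d(D,GL)=20, d(GL,H)=20, d(GL,O)=11, d(GL,Q)=47/2, d(GL,U)=14, d(GL,Z)=51/2
iteration 2: select H,Q (d=1); attach at lengths (1/2, 1/2); label the merged cluster HQ
  updated: d(D,HQ)=17, d(GL,HQ)=87/4, d(HQ,O)=17/2, d(HQ,U)=20, d(HQ,Z)=33/2
iteration 3: select O,Z (d=5); attach at lengths (5/2, 5/2); label the merged cluster OZ
  updated: d(D,OZ)=14, d(GL,OZ)=73/4, d(HQ,OZ)=25/2, d(OZ,U)=41/2
iteration 4: select HQ,OZ (d=25/2); attach at lengths (23/4, 15/4); label the merged cluster HOQZ
  updated: d(D,HOQZ)=31/2, d(GL,HOQZ)=20, d(HOQZ,U)=81/4
iteration 5: select GL,U (d=14); attach at lengths (13/2, 7); label the merged cluster GLU
  updated: d(D,GLU)=65/3, d(GLU,HOQZ)=241/12
iteration 6: select D,HOQZ (d=31/2); attach at lengths (31/4, 3/2); label the merged cluster DHOQZ
  updated: d(DHOQZ,GLU)=102/5
iteration 7: select DHOQZ,GLU (d=102/5); attach at lengths (49/20, 16/5); label the merged cluster DGHLOQUZ
final tree: ((D:31/4,((H:1/2,Q:1/2):23/4,(O:5/2,Z:5/2):15/4):3/2):49/20,((G:1/2,L:1/2):13/2,U:7):16/5)
total length: 449/10

HQ,OZ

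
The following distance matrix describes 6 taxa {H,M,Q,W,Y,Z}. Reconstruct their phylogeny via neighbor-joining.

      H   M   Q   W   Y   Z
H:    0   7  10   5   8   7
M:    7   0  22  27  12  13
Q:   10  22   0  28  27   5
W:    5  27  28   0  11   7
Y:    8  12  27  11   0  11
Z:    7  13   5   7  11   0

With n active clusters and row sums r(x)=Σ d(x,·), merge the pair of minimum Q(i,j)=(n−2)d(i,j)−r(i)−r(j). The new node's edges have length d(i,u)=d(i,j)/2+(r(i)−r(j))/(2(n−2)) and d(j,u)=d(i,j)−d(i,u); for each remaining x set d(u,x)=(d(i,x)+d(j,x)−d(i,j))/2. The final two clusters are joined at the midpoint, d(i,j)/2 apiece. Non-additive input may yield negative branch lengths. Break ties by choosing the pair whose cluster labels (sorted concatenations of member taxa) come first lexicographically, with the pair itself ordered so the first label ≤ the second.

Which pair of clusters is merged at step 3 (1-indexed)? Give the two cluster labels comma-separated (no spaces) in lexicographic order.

1. join Q+Z (d=5, Q=-115) ⇒ QZ; edges |Q|=69/8, |Z|=-29/8
  updated: d(H,QZ)=6, d(M,QZ)=15, d(QZ,W)=15, d(QZ,Y)=33/2
2. join M+Y (d=12, Q=-145/2) ⇒ MY; edges |M|=33/4, |Y|=15/4
  updated: d(H,MY)=3/2, d(MY,QZ)=39/4, d(MY,W)=13
3. join H+W (d=5, Q=-71/2) ⇒ HW; edges |H|=-21/8, |W|=61/8
  updated: d(HW,MY)=19/4, d(HW,QZ)=8
4. join HW+MY (d=19/4, Q=-45/2) ⇒ HMWY; edges |HW|=3/2, |MY|=13/4
  updated: d(HMWY,QZ)=13/2
5. join HMWY+QZ (d=13/2) ⇒ HMQWYZ; edges |HMWY|=13/4, |QZ|=13/4
final tree: (((H:-21/8,W:61/8):3/2,(M:33/4,Y:15/4):13/4):13/4,(Q:69/8,Z:-29/8):13/4)
total length: 133/4

H,W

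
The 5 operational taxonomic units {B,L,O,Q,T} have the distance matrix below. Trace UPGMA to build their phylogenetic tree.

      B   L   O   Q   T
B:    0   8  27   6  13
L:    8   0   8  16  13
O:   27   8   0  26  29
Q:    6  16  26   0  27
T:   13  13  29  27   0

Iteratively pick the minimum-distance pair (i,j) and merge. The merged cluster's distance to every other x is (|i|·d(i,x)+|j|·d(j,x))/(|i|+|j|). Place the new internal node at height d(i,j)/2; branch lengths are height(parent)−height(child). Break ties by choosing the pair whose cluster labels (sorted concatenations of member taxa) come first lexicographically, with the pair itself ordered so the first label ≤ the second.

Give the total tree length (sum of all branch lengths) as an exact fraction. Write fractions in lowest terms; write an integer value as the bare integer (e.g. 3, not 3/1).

1. join B+Q (d=6) ⇒ BQ; edges |B|=3, |Q|=3
  updated: d(BQ,L)=12, d(BQ,O)=53/2, d(BQ,T)=20
2. join L+O (d=8) ⇒ LO; edges |L|=4, |O|=4
  updated: d(BQ,LO)=77/4, d(LO,T)=21
3. join BQ+LO (d=77/4) ⇒ BLOQ; edges |BQ|=53/8, |LO|=45/8
  updated: d(BLOQ,T)=41/2
4. join BLOQ+T (d=41/2) ⇒ BLOQT; edges |BLOQ|=5/8, |T|=41/4
final tree: (((B:3,Q:3):53/8,(L:4,O:4):45/8):5/8,T:41/4)
total length: 297/8

297/8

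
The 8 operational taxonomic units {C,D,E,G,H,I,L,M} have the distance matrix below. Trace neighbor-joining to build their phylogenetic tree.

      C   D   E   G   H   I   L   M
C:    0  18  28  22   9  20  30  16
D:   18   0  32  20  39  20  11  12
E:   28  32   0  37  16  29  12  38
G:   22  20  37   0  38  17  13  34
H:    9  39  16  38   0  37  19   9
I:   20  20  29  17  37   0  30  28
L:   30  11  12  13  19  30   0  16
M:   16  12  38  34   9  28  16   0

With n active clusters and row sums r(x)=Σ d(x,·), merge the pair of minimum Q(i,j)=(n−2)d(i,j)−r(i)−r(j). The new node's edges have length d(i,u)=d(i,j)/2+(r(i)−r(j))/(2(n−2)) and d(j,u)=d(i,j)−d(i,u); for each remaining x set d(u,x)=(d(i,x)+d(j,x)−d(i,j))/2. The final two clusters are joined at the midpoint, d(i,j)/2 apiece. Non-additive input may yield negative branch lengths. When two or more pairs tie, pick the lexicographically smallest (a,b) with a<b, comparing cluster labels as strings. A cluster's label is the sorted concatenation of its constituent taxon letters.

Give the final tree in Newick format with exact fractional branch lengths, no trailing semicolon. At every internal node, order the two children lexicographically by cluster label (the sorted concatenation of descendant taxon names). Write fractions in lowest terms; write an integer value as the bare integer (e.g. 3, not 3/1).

1. join H+M (d=9, Q=-266) ⇒ HM; edges |H|=17/3, |M|=10/3
  updated: d(C,HM)=8, d(D,HM)=21, d(E,HM)=45/2, d(G,HM)=63/2, d(HM,I)=28, d(HM,L)=13
2. join C+HM (d=8, Q=-210) ⇒ CHM; edges |C|=21/5, |HM|=19/5
  updated: d(CHM,D)=31/2, d(CHM,E)=85/4, d(CHM,G)=91/4, d(CHM,I)=20, d(CHM,L)=35/2
3. join E+L (d=12, Q=-667/4) ⇒ EL; edges |E|=383/32, |L|=1/32
  updated: d(CHM,EL)=107/8, d(D,EL)=31/2, d(EL,G)=19, d(EL,I)=47/2
4. join G+I (d=17, Q=-433/4) ⇒ GI; edges |G|=197/24, |I|=211/24
  updated: d(CHM,GI)=103/8, d(D,GI)=23/2, d(EL,GI)=51/4
5. join CHM+EL (d=107/8, Q=-453/8) ⇒ CEHLM; edges |CHM|=215/32, |EL|=213/32
  updated: d(CEHLM,D)=141/16, d(CEHLM,GI)=49/8
6. join CEHLM+D (d=141/16, Q=-423/16) ⇒ CDEHLM; edges |CEHLM|=55/32, |D|=227/32
  updated: d(CDEHLM,GI)=141/32
7. join CDEHLM+GI (d=141/32) ⇒ CDEGHILM; edges |CDEHLM|=141/64, |GI|=141/64
final tree: ((((C:21/5,(H:17/3,M:10/3):19/5):215/32,(E:383/32,L:1/32):213/32):55/32,D:227/32):141/64,(G:197/24,I:211/24):141/64)
total length: 2323/32

((((C:21/5,(H:17/3,M:10/3):19/5):215/32,(E:383/32,L:1/32):213/32):55/32,D:227/32):141/64,(G:197/24,I:211/24):141/64)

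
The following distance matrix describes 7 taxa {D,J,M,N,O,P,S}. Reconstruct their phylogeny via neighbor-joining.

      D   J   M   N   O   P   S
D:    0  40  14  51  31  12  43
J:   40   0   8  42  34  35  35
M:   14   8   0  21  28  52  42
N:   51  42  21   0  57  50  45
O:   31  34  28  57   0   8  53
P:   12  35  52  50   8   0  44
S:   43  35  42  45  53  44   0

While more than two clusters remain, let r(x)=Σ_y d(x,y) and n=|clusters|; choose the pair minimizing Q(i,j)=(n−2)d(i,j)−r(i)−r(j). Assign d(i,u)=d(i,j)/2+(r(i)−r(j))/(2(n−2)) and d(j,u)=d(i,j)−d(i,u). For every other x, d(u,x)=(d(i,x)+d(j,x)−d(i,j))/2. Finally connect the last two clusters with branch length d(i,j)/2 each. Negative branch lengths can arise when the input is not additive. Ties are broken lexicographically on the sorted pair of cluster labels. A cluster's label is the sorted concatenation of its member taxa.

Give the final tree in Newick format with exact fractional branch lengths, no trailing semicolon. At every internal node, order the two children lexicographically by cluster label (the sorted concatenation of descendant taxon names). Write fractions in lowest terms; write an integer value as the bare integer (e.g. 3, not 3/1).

((((D:115/16,(O:5,P:3):165/16):197/16,(J:193/24,M:-1/24):81/16):55/16,N:179/8):181/16,S:181/16)

1. join O+P (d=8, Q=-372) ⇒ OP; edges |O|=5, |P|=3
  updated: d(D,OP)=35/2, d(J,OP)=61/2, d(M,OP)=36, d(N,OP)=99/2, d(OP,S)=89/2
2. join D+OP (d=35/2, Q=-547/2) ⇒ DOP; edges |D|=115/16, |OP|=165/16
  updated: d(DOP,J)=53/2, d(DOP,M)=65/4, d(DOP,N)=83/2, d(DOP,S)=35
3. join J+M (d=8, Q=-699/4) ⇒ JM; edges |J|=193/24, |M|=-1/24
  updated: d(DOP,JM)=139/8, d(JM,N)=55/2, d(JM,S)=69/2
4. join DOP+JM (d=139/8, Q=-277/2) ⇒ DJMOP; edges |DOP|=197/16, |JM|=81/16
  updated: d(DJMOP,N)=413/16, d(DJMOP,S)=417/16
5. join DJMOP+N (d=413/16, Q=-775/8) ⇒ DJMNOP; edges |DJMOP|=55/16, |N|=179/8
  updated: d(DJMNOP,S)=181/8
6. join DJMNOP+S (d=181/8) ⇒ DJMNOPS; edges |DJMNOP|=181/16, |S|=181/16
final tree: ((((D:115/16,(O:5,P:3):165/16):197/16,(J:193/24,M:-1/24):81/16):55/16,N:179/8):181/16,S:181/16)
total length: 1589/16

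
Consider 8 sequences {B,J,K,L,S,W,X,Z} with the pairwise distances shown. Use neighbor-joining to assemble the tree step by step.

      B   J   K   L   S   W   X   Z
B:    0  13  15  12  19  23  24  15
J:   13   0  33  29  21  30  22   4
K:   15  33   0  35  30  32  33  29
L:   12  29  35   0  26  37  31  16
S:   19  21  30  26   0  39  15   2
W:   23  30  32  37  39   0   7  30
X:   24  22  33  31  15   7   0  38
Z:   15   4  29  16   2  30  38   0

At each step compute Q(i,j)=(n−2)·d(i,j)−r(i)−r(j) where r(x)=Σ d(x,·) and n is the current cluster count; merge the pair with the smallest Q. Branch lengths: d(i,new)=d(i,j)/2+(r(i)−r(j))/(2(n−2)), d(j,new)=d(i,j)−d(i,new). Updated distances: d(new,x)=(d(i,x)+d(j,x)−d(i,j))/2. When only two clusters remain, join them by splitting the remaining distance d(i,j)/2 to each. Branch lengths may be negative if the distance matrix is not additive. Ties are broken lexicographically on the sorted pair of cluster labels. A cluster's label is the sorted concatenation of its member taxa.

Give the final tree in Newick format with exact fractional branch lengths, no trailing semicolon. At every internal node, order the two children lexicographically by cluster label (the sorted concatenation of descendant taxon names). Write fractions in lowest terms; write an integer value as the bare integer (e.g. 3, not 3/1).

((((B:-3/4,L:51/4):41/16,(J:53/8,(S:7/2,Z:-3/2):39/8):83/16):33/16,K:257/16):207/32,(W:35/6,X:7/6):207/32)

1. join W+X (d=7, Q=-326) ⇒ WX; edges |W|=35/6, |X|=7/6
  updated: d(B,WX)=20, d(J,WX)=45/2, d(K,WX)=29, d(L,WX)=61/2, d(S,WX)=47/2, d(WX,Z)=61/2
2. join S+Z (d=2, Q=-208) ⇒ SZ; edges |S|=7/2, |Z|=-3/2
  updated: d(B,SZ)=16, d(J,SZ)=23/2, d(K,SZ)=57/2, d(L,SZ)=20, d(SZ,WX)=26
3. join J+SZ (d=23/2, Q=-165) ⇒ JSZ; edges |J|=53/8, |SZ|=39/8
  updated: d(B,JSZ)=35/4, d(JSZ,K)=25, d(JSZ,L)=75/4, d(JSZ,WX)=37/2
4. join B+L (d=12, Q=-116) ⇒ BL; edges |B|=-3/4, |L|=51/4
  updated: d(BL,JSZ)=31/4, d(BL,K)=19, d(BL,WX)=77/4
5. join BL+JSZ (d=31/4, Q=-327/4) ⇒ BJLSZ; edges |BL|=41/16, |JSZ|=83/16
  updated: d(BJLSZ,K)=145/8, d(BJLSZ,WX)=15
6. join BJLSZ+K (d=145/8, Q=-497/8) ⇒ BJKLSZ; edges |BJLSZ|=33/16, |K|=257/16
  updated: d(BJKLSZ,WX)=207/16
7. join BJKLSZ+WX (d=207/16) ⇒ BJKLSWXZ; edges |BJKLSZ|=207/32, |WX|=207/32
final tree: ((((B:-3/4,L:51/4):41/16,(J:53/8,(S:7/2,Z:-3/2):39/8):83/16):33/16,K:257/16):207/32,(W:35/6,X:7/6):207/32)
total length: 1141/16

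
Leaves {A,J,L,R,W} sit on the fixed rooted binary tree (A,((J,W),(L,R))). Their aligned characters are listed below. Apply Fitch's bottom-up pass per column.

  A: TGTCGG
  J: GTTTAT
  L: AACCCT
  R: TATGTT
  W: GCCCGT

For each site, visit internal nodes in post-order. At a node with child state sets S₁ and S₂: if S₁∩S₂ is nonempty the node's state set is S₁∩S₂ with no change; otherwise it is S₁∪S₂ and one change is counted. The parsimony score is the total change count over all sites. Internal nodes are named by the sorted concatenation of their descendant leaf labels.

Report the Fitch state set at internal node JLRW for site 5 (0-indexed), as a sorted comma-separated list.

JW@0: {G} ∩ {G} = {G} (intersection, +0)
LR@0: {A} ∪ {T} = {A,T} (union, +1)
JLRW@0: {G} ∪ {A,T} = {A,G,T} (union, +1)
AJLRW@0: {T} ∩ {A,G,T} = {T} (intersection, +0)
JW@1: {T} ∪ {C} = {C,T} (union, +1)
LR@1: {A} ∩ {A} = {A} (intersection, +0)
JLRW@1: {C,T} ∪ {A} = {A,C,T} (union, +1)
AJLRW@1: {G} ∪ {A,C,T} = {A,C,G,T} (union, +1)
JW@2: {T} ∪ {C} = {C,T} (union, +1)
LR@2: {C} ∪ {T} = {C,T} (union, +1)
JLRW@2: {C,T} ∩ {C,T} = {C,T} (intersection, +0)
AJLRW@2: {T} ∩ {C,T} = {T} (intersection, +0)
JW@3: {T} ∪ {C} = {C,T} (union, +1)
LR@3: {C} ∪ {G} = {C,G} (union, +1)
JLRW@3: {C,T} ∩ {C,G} = {C} (intersection, +0)
AJLRW@3: {C} ∩ {C} = {C} (intersection, +0)
JW@4: {A} ∪ {G} = {A,G} (union, +1)
LR@4: {C} ∪ {T} = {C,T} (union, +1)
JLRW@4: {A,G} ∪ {C,T} = {A,C,G,T} (union, +1)
AJLRW@4: {G} ∩ {A,C,G,T} = {G} (intersection, +0)
JW@5: {T} ∩ {T} = {T} (intersection, +0)
LR@5: {T} ∩ {T} = {T} (intersection, +0)
JLRW@5: {T} ∩ {T} = {T} (intersection, +0)
AJLRW@5: {G} ∪ {T} = {G,T} (union, +1)
per-site changes: [2, 3, 2, 2, 3, 1]; total = 13

T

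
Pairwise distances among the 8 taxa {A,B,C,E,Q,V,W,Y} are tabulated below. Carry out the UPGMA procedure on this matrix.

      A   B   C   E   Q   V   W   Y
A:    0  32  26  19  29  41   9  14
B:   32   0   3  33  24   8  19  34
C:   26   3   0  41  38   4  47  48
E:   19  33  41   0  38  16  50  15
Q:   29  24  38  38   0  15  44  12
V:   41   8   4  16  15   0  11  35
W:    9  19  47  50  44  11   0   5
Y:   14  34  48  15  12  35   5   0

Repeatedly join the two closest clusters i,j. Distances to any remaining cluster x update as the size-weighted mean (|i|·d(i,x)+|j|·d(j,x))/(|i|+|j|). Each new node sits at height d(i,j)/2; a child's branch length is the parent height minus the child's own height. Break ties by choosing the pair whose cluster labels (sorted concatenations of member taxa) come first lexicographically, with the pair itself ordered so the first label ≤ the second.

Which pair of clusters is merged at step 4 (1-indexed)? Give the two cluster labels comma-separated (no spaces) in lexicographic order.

1. join B+C (d=3) ⇒ BC; edges |B|=3/2, |C|=3/2
  updated: d(A,BC)=29, d(BC,E)=37, d(BC,Q)=31, d(BC,V)=6, d(BC,W)=33, d(BC,Y)=41
2. join W+Y (d=5) ⇒ WY; edges |W|=5/2, |Y|=5/2
  updated: d(A,WY)=23/2, d(BC,WY)=37, d(E,WY)=65/2, d(Q,WY)=28, d(V,WY)=23
3. join BC+V (d=6) ⇒ BCV; edges |BC|=3/2, |V|=3
  updated: d(A,BCV)=33, d(BCV,E)=30, d(BCV,Q)=77/3, d(BCV,WY)=97/3
4. join A+WY (d=23/2) ⇒ AWY; edges |A|=23/4, |WY|=13/4
  updated: d(AWY,BCV)=293/9, d(AWY,E)=28, d(AWY,Q)=85/3
5. join BCV+Q (d=77/3) ⇒ BCQV; edges |BCV|=59/6, |Q|=77/6
  updated: d(AWY,BCQV)=63/2, d(BCQV,E)=32
6. join AWY+E (d=28) ⇒ AEWY; edges |AWY|=33/4, |E|=14
  updated: d(AEWY,BCQV)=253/8
7. join AEWY+BCQV (d=253/8) ⇒ ABCEQVWY; edges |AEWY|=29/16, |BCQV|=143/48
final tree: (((A:23/4,(W:5/2,Y:5/2):13/4):33/4,E:14):29/16,(((B:3/2,C:3/2):3/2,V:3):59/6,Q:77/6):143/48)
total length: 1709/24

A,WY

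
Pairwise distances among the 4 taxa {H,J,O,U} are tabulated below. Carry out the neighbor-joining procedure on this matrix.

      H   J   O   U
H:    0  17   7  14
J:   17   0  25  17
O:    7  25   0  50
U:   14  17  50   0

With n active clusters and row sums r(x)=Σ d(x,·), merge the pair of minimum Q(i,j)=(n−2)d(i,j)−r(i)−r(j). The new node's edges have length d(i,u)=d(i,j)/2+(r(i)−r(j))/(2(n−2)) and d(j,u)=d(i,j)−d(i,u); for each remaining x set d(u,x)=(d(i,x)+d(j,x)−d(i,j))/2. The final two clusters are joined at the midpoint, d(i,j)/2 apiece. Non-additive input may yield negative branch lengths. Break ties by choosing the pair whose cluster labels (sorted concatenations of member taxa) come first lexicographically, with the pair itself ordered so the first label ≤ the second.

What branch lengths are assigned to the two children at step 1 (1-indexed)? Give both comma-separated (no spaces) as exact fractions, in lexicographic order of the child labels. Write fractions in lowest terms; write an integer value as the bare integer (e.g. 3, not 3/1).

-15/2,29/2

iteration 1: select H,O (d=7, Q=-106); attach at lengths (-15/2, 29/2); label the merged cluster HO
  updated: d(HO,J)=35/2, d(HO,U)=57/2
iteration 2: select HO,J (d=35/2, Q=-63); attach at lengths (29/2, 3); label the merged cluster HJO
  updated: d(HJO,U)=14
iteration 3: select HJO,U (d=14); attach at lengths (7, 7); label the merged cluster HJOU
final tree: (((H:-15/2,O:29/2):29/2,J:3):7,U:7)
total length: 77/2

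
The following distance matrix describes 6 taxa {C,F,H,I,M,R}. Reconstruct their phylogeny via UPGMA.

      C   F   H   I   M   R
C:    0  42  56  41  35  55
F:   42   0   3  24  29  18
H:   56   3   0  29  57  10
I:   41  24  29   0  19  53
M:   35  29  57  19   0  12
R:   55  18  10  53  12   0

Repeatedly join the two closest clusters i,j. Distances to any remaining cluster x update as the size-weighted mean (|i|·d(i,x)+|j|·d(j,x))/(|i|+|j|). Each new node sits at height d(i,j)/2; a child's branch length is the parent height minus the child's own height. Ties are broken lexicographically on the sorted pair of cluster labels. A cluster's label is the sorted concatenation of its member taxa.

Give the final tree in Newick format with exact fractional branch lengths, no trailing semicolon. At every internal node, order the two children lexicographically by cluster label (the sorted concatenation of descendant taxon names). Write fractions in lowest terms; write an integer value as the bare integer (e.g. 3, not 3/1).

(C:229/10,(((F:3/2,H:3/2):47/4,I:53/4):9/4,(M:6,R:6):19/2):37/5)

iteration 1: select F,H (d=3); attach at lengths (3/2, 3/2); label the merged cluster FH
  updated: d(C,FH)=49, d(FH,I)=53/2, d(FH,M)=43, d(FH,R)=14
iteration 2: select M,R (d=12); attach at lengths (6, 6); label the merged cluster MR
  updated: d(C,MR)=45, d(FH,MR)=57/2, d(I,MR)=36
iteration 3: select FH,I (d=53/2); attach at lengths (47/4, 53/4); label the merged cluster FHI
  updated: d(C,FHI)=139/3, d(FHI,MR)=31
iteration 4: select FHI,MR (d=31); attach at lengths (9/4, 19/2); label the merged cluster FHIMR
  updated: d(C,FHIMR)=229/5
iteration 5: select C,FHIMR (d=229/5); attach at lengths (229/10, 37/5); label the merged cluster CFHIMR
final tree: (C:229/10,(((F:3/2,H:3/2):47/4,I:53/4):9/4,(M:6,R:6):19/2):37/5)
total length: 1641/20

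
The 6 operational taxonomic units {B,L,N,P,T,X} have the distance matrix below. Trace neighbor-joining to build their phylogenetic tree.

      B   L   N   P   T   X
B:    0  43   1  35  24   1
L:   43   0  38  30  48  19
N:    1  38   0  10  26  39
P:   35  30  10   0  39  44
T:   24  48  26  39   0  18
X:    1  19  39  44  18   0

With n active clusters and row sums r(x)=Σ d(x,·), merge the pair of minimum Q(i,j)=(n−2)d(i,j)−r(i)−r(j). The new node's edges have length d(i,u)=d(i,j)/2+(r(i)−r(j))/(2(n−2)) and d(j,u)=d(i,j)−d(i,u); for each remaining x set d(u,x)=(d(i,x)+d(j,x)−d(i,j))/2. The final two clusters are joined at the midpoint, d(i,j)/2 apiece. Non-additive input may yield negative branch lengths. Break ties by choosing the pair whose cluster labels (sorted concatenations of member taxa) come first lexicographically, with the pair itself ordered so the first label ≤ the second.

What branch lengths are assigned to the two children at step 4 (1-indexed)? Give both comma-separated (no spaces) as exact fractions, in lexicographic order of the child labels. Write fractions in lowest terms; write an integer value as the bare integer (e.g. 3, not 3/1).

81/16,125/16

1. join N+P (d=10, Q=-232) ⇒ NP; edges |N|=-1/2, |P|=21/2
  updated: d(B,NP)=13, d(L,NP)=29, d(NP,T)=55/2, d(NP,X)=73/2
2. join L+NP (d=29, Q=-158) ⇒ LNP; edges |L|=20, |NP|=9
  updated: d(B,LNP)=27/2, d(LNP,T)=93/4, d(LNP,X)=53/4
3. join B+X (d=1, Q=-275/4) ⇒ BX; edges |B|=33/16, |X|=-17/16
  updated: d(BX,LNP)=103/8, d(BX,T)=41/2
4. join BX+LNP (d=103/8, Q=-453/8) ⇒ BLNPX; edges |BX|=81/16, |LNP|=125/16
  updated: d(BLNPX,T)=247/16
5. join BLNPX+T (d=247/16) ⇒ BLNPTX; edges |BLNPX|=247/32, |T|=247/32
final tree: (((B:33/16,X:-17/16):81/16,(L:20,(N:-1/2,P:21/2):9):125/16):247/32,T:247/32)
total length: 1093/16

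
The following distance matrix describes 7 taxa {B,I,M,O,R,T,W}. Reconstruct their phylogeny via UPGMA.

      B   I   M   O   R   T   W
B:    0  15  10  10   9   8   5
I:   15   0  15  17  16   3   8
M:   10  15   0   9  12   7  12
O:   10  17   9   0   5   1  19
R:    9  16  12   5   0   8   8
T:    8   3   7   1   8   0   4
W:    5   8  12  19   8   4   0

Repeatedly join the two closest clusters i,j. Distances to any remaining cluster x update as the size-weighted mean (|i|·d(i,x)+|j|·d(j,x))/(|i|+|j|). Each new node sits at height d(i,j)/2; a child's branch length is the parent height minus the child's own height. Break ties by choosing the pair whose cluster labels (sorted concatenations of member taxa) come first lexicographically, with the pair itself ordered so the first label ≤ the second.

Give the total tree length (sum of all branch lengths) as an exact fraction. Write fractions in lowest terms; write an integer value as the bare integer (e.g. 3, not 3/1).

113/4

step 1: merge (O,T) at d=1; branch lengths O→1/2, T→1/2; new cluster OT
  updated: d(B,OT)=9, d(I,OT)=10, d(M,OT)=8, d(OT,R)=13/2, d(OT,W)=23/2
step 2: merge (B,W) at d=5; branch lengths B→5/2, W→5/2; new cluster BW
  updated: d(BW,I)=23/2, d(BW,M)=11, d(BW,OT)=41/4, d(BW,R)=17/2
step 3: merge (OT,R) at d=13/2; branch lengths OT→11/4, R→13/4; new cluster ORT
  updated: d(BW,ORT)=29/3, d(I,ORT)=12, d(M,ORT)=28/3
step 4: merge (M,ORT) at d=28/3; branch lengths M→14/3, ORT→17/12; new cluster MORT
  updated: d(BW,MORT)=10, d(I,MORT)=51/4
step 5: merge (BW,MORT) at d=10; branch lengths BW→5/2, MORT→1/3; new cluster BMORTW
  updated: d(BMORTW,I)=37/3
step 6: merge (BMORTW,I) at d=37/3; branch lengths BMORTW→7/6, I→37/6; new cluster BIMORTW
final tree: (((B:5/2,W:5/2):5/2,(M:14/3,((O:1/2,T:1/2):11/4,R:13/4):17/12):1/3):7/6,I:37/6)
total length: 113/4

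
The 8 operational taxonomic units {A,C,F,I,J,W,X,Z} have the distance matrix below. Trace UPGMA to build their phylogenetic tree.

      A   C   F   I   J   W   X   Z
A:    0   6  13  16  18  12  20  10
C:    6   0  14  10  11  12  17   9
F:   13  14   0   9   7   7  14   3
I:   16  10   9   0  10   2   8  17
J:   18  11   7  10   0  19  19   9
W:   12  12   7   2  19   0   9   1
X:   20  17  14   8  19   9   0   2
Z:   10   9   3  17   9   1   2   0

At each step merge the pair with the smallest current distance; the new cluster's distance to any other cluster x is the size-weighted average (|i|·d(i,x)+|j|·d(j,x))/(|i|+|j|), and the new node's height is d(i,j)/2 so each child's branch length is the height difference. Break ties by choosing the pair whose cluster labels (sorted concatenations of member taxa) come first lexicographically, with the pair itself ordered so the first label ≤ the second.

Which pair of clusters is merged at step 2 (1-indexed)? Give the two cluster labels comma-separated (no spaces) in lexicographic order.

step 1: merge (W,Z) at d=1; branch lengths W→1/2, Z→1/2; new cluster WZ
  updated: d(A,WZ)=11, d(C,WZ)=21/2, d(F,WZ)=5, d(I,WZ)=19/2, d(J,WZ)=14, d(WZ,X)=11/2
step 2: merge (F,WZ) at d=5; branch lengths F→5/2, WZ→2; new cluster FWZ
  updated: d(A,FWZ)=35/3, d(C,FWZ)=35/3, d(FWZ,I)=28/3, d(FWZ,J)=35/3, d(FWZ,X)=25/3
step 3: merge (A,C) at d=6; branch lengths A→3, C→3; new cluster AC
  updated: d(AC,FWZ)=35/3, d(AC,I)=13, d(AC,J)=29/2, d(AC,X)=37/2
step 4: merge (I,X) at d=8; branch lengths I→4, X→4; new cluster IX
  updated: d(AC,IX)=63/4, d(FWZ,IX)=53/6, d(IX,J)=29/2
step 5: merge (FWZ,IX) at d=53/6; branch lengths FWZ→23/12, IX→5/12; new cluster FIWXZ
  updated: d(AC,FIWXZ)=133/10, d(FIWXZ,J)=64/5
step 6: merge (FIWXZ,J) at d=64/5; branch lengths FIWXZ→119/60, J→32/5; new cluster FIJWXZ
  updated: d(AC,FIJWXZ)=27/2
step 7: merge (AC,FIJWXZ) at d=27/2; branch lengths AC→15/4, FIJWXZ→7/20; new cluster ACFIJWXZ
final tree: ((A:3,C:3):15/4,(((F:5/2,(W:1/2,Z:1/2):2):23/12,(I:4,X:4):5/12):119/60,J:32/5):7/20)
total length: 2059/60

F,WZ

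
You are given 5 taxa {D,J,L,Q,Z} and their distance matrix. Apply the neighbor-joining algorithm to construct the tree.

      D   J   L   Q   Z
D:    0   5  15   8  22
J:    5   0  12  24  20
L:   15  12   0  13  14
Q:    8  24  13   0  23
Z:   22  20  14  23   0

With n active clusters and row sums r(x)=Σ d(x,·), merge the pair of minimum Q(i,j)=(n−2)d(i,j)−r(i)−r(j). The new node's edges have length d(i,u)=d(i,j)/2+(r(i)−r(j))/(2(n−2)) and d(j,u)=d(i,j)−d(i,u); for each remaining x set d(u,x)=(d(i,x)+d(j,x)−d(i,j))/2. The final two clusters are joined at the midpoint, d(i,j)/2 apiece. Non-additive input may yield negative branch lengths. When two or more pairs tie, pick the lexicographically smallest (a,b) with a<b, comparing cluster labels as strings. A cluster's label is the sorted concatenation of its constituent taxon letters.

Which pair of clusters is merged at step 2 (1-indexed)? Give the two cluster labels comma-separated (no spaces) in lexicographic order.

1. join D+J (d=5, Q=-96) ⇒ DJ; edges |D|=2/3, |J|=13/3
  updated: d(DJ,L)=11, d(DJ,Q)=27/2, d(DJ,Z)=37/2
2. join DJ+Q (d=27/2, Q=-131/2) ⇒ DJQ; edges |DJ|=41/8, |Q|=67/8
  updated: d(DJQ,L)=21/4, d(DJQ,Z)=14
3. join DJQ+L (d=21/4, Q=-133/4) ⇒ DJLQ; edges |DJQ|=21/8, |L|=21/8
  updated: d(DJLQ,Z)=91/8
4. join DJLQ+Z (d=91/8) ⇒ DJLQZ; edges |DJLQ|=91/16, |Z|=91/16
final tree: ((((D:2/3,J:13/3):41/8,Q:67/8):21/8,L:21/8):91/16,Z:91/16)
total length: 281/8

DJ,Q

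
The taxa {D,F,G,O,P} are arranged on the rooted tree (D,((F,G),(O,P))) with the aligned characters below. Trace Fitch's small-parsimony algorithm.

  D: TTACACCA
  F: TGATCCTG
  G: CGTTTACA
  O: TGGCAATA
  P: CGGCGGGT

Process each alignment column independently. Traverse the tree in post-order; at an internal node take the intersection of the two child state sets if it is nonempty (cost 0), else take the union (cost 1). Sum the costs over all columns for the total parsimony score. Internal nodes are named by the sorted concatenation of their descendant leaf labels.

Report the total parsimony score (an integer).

FG@0: {T} ∪ {C} = {C,T} (union, +1)
OP@0: {T} ∪ {C} = {C,T} (union, +1)
FGOP@0: {C,T} ∩ {C,T} = {C,T} (intersection, +0)
DFGOP@0: {T} ∩ {C,T} = {T} (intersection, +0)
FG@1: {G} ∩ {G} = {G} (intersection, +0)
OP@1: {G} ∩ {G} = {G} (intersection, +0)
FGOP@1: {G} ∩ {G} = {G} (intersection, +0)
DFGOP@1: {T} ∪ {G} = {G,T} (union, +1)
FG@2: {A} ∪ {T} = {A,T} (union, +1)
OP@2: {G} ∩ {G} = {G} (intersection, +0)
FGOP@2: {A,T} ∪ {G} = {A,G,T} (union, +1)
DFGOP@2: {A} ∩ {A,G,T} = {A} (intersection, +0)
FG@3: {T} ∩ {T} = {T} (intersection, +0)
OP@3: {C} ∩ {C} = {C} (intersection, +0)
FGOP@3: {T} ∪ {C} = {C,T} (union, +1)
DFGOP@3: {C} ∩ {C,T} = {C} (intersection, +0)
FG@4: {C} ∪ {T} = {C,T} (union, +1)
OP@4: {A} ∪ {G} = {A,G} (union, +1)
FGOP@4: {C,T} ∪ {A,G} = {A,C,G,T} (union, +1)
DFGOP@4: {A} ∩ {A,C,G,T} = {A} (intersection, +0)
FG@5: {C} ∪ {A} = {A,C} (union, +1)
OP@5: {A} ∪ {G} = {A,G} (union, +1)
FGOP@5: {A,C} ∩ {A,G} = {A} (intersection, +0)
DFGOP@5: {C} ∪ {A} = {A,C} (union, +1)
FG@6: {T} ∪ {C} = {C,T} (union, +1)
OP@6: {T} ∪ {G} = {G,T} (union, +1)
FGOP@6: {C,T} ∩ {G,T} = {T} (intersection, +0)
DFGOP@6: {C} ∪ {T} = {C,T} (union, +1)
FG@7: {G} ∪ {A} = {A,G} (union, +1)
OP@7: {A} ∪ {T} = {A,T} (union, +1)
FGOP@7: {A,G} ∩ {A,T} = {A} (intersection, +0)
DFGOP@7: {A} ∩ {A} = {A} (intersection, +0)
per-site changes: [2, 1, 2, 1, 3, 3, 3, 2]; total = 17

17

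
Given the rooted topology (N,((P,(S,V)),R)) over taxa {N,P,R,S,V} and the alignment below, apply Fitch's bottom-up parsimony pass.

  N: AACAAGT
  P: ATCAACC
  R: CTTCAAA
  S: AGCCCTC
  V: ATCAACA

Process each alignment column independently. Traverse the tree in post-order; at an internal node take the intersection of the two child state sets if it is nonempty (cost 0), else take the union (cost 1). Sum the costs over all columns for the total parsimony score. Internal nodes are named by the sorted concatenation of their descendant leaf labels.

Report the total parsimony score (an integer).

13

site 0, node SV: S={A} ∩ V={A} → {A} (+0)
site 0, node PSV: P={A} ∩ SV={A} → {A} (+0)
site 0, node PRSV: PSV={A} ∪ R={C} → {A,C} (+1)
site 0, node NPRSV: N={A} ∩ PRSV={A,C} → {A} (+0)
site 1, node SV: S={G} ∪ V={T} → {G,T} (+1)
site 1, node PSV: P={T} ∩ SV={G,T} → {T} (+0)
site 1, node PRSV: PSV={T} ∩ R={T} → {T} (+0)
site 1, node NPRSV: N={A} ∪ PRSV={T} → {A,T} (+1)
site 2, node SV: S={C} ∩ V={C} → {C} (+0)
site 2, node PSV: P={C} ∩ SV={C} → {C} (+0)
site 2, node PRSV: PSV={C} ∪ R={T} → {C,T} (+1)
site 2, node NPRSV: N={C} ∩ PRSV={C,T} → {C} (+0)
site 3, node SV: S={C} ∪ V={A} → {A,C} (+1)
site 3, node PSV: P={A} ∩ SV={A,C} → {A} (+0)
site 3, node PRSV: PSV={A} ∪ R={C} → {A,C} (+1)
site 3, node NPRSV: N={A} ∩ PRSV={A,C} → {A} (+0)
site 4, node SV: S={C} ∪ V={A} → {A,C} (+1)
site 4, node PSV: P={A} ∩ SV={A,C} → {A} (+0)
site 4, node PRSV: PSV={A} ∩ R={A} → {A} (+0)
site 4, node NPRSV: N={A} ∩ PRSV={A} → {A} (+0)
site 5, node SV: S={T} ∪ V={C} → {C,T} (+1)
site 5, node PSV: P={C} ∩ SV={C,T} → {C} (+0)
site 5, node PRSV: PSV={C} ∪ R={A} → {A,C} (+1)
site 5, node NPRSV: N={G} ∪ PRSV={A,C} → {A,C,G} (+1)
site 6, node SV: S={C} ∪ V={A} → {A,C} (+1)
site 6, node PSV: P={C} ∩ SV={A,C} → {C} (+0)
site 6, node PRSV: PSV={C} ∪ R={A} → {A,C} (+1)
site 6, node NPRSV: N={T} ∪ PRSV={A,C} → {A,C,T} (+1)
per-site changes: [1, 2, 1, 2, 1, 3, 3]; total = 13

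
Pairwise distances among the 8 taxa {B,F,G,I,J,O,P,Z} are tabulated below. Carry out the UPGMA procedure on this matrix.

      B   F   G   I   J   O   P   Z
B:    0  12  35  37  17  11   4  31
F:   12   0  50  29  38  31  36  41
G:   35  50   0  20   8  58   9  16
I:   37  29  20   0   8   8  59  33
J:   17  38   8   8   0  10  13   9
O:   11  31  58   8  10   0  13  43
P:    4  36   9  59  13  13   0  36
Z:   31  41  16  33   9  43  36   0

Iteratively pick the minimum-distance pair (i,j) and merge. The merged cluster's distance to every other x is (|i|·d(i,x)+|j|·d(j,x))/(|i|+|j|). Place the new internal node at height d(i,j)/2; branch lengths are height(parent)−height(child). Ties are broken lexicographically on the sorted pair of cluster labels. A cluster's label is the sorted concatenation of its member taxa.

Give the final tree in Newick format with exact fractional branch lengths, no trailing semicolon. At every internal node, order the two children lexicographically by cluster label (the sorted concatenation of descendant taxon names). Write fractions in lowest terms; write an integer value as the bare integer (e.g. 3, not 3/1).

((((B:2,P:2):39/4,((G:4,J:4):9/4,Z:25/4):11/2):57/20,(I:4,O:4):53/5):163/70,F:237/14)

step 1: merge (B,P) at d=4; branch lengths B→2, P→2; new cluster BP
  updated: d(BP,F)=24, d(BP,G)=22, d(BP,I)=48, d(BP,J)=15, d(BP,O)=12, d(BP,Z)=67/2
step 2: merge (G,J) at d=8; branch lengths G→4, J→4; new cluster GJ
  updated: d(BP,GJ)=37/2, d(F,GJ)=44, d(GJ,I)=14, d(GJ,O)=34, d(GJ,Z)=25/2
step 3: merge (I,O) at d=8; branch lengths I→4, O→4; new cluster IO
  updated: d(BP,IO)=30, d(F,IO)=30, d(GJ,IO)=24, d(IO,Z)=38
step 4: merge (GJ,Z) at d=25/2; branch lengths GJ→9/4, Z→25/4; new cluster GJZ
  updated: d(BP,GJZ)=47/2, d(F,GJZ)=43, d(GJZ,IO)=86/3
step 5: merge (BP,GJZ) at d=47/2; branch lengths BP→39/4, GJZ→11/2; new cluster BGJPZ
  updated: d(BGJPZ,F)=177/5, d(BGJPZ,IO)=146/5
step 6: merge (BGJPZ,IO) at d=146/5; branch lengths BGJPZ→57/20, IO→53/5; new cluster BGIJOPZ
  updated: d(BGIJOPZ,F)=237/7
step 7: merge (BGIJOPZ,F) at d=237/7; branch lengths BGIJOPZ→163/70, F→237/14; new cluster BFGIJOPZ
final tree: ((((B:2,P:2):39/4,((G:4,J:4):9/4,Z:25/4):11/2):57/20,(I:4,O:4):53/5):163/70,F:237/14)
total length: 2676/35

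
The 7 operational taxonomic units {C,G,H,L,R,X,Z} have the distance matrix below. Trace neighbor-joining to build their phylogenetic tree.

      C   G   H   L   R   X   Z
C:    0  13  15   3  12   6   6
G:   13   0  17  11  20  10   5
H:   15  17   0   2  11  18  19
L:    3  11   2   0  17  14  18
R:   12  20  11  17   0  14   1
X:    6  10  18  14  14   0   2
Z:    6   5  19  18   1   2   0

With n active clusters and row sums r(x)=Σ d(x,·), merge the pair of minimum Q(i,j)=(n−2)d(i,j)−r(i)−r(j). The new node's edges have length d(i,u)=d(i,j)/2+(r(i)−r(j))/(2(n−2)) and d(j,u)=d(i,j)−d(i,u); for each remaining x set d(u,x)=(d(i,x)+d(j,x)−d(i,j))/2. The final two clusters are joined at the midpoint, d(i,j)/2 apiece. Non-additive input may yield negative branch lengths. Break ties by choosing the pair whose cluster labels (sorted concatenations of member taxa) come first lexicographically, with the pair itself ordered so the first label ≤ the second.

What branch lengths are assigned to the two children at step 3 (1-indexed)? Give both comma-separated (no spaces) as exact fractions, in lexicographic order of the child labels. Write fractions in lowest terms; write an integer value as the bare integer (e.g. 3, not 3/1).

35/24,157/24

1. join H+L (d=2, Q=-137) ⇒ HL; edges |H|=27/10, |L|=-7/10
  updated: d(C,HL)=8, d(G,HL)=13, d(HL,R)=13, d(HL,X)=15, d(HL,Z)=35/2
2. join R+Z (d=1, Q=-175/2) ⇒ RZ; edges |R|=65/16, |Z|=-49/16
  updated: d(C,RZ)=17/2, d(G,RZ)=12, d(HL,RZ)=59/4, d(RZ,X)=15/2
3. join C+HL (d=8, Q=-249/4) ⇒ CHL; edges |C|=35/24, |HL|=157/24
  updated: d(CHL,G)=9, d(CHL,RZ)=61/8, d(CHL,X)=13/2
4. join CHL+G (d=9, Q=-289/8) ⇒ CGHL; edges |CHL|=81/32, |G|=207/32
  updated: d(CGHL,RZ)=85/16, d(CGHL,X)=15/4
5. join CGHL+RZ (d=85/16, Q=-265/16) ⇒ CGHLRZ; edges |CGHL|=25/32, |RZ|=145/32
  updated: d(CGHLRZ,X)=95/32
6. join CGHLRZ+X (d=95/32) ⇒ CGHLRXZ; edges |CGHLRZ|=95/64, |X|=95/64
final tree: ((((C:35/24,(H:27/10,L:-7/10):157/24):81/32,G:207/32):25/32,(R:65/16,Z:-49/16):145/32):95/64,X:95/64)
total length: 905/32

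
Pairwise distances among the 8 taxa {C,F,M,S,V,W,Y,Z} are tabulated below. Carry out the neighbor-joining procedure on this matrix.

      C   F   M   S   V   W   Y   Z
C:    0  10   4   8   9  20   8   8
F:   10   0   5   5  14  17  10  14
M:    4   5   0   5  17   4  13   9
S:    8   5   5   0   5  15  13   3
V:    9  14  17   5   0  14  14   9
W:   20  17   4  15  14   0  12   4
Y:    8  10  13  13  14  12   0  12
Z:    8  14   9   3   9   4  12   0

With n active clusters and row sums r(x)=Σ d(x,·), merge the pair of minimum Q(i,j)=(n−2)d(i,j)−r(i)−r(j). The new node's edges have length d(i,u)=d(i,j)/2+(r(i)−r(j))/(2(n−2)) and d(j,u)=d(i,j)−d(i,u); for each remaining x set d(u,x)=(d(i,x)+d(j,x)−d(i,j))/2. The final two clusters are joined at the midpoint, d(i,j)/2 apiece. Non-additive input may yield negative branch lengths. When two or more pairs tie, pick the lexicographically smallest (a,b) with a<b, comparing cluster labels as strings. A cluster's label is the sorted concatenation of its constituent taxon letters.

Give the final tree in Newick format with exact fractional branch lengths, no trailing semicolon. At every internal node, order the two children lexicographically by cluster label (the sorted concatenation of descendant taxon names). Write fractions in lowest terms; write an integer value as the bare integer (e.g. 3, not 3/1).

1. join W+Z (d=4, Q=-121) ⇒ WZ; edges |W|=17/4, |Z|=-1/4
  updated: d(C,WZ)=12, d(F,WZ)=27/2, d(M,WZ)=9/2, d(S,WZ)=7, d(V,WZ)=19/2, d(WZ,Y)=10
2. join S+V (d=5, Q=-173/2) ⇒ SV; edges |S|=-1/20, |V|=101/20
  updated: d(C,SV)=6, d(F,SV)=7, d(M,SV)=17/2, d(SV,WZ)=23/4, d(SV,Y)=11
3. join M+WZ (d=9/2, Q=-251/4) ⇒ MWZ; edges |M|=29/32, |WZ|=115/32
  updated: d(C,MWZ)=23/4, d(F,MWZ)=7, d(MWZ,SV)=39/8, d(MWZ,Y)=37/4
4. join C+Y (d=8, Q=-44) ⇒ CY; edges |C|=31/12, |Y|=65/12
  updated: d(CY,F)=6, d(CY,MWZ)=7/2, d(CY,SV)=9/2
5. join CY+MWZ (d=7/2, Q=-179/8) ⇒ CMWYZ; edges |CY|=45/32, |MWZ|=67/32
  updated: d(CMWYZ,F)=19/4, d(CMWYZ,SV)=47/16
6. join CMWYZ+F (d=19/4, Q=-235/16) ⇒ CFMWYZ; edges |CMWYZ|=11/32, |F|=141/32
  updated: d(CFMWYZ,SV)=83/32
7. join CFMWYZ+SV (d=83/32) ⇒ CFMSVWYZ; edges |CFMWYZ|=83/64, |SV|=83/64
final tree: ((((C:31/12,Y:65/12):45/32,(M:29/32,(W:17/4,Z:-1/4):115/32):67/32):11/32,F:141/32):83/64,(S:-1/20,V:101/20):83/64)
total length: 1035/32

((((C:31/12,Y:65/12):45/32,(M:29/32,(W:17/4,Z:-1/4):115/32):67/32):11/32,F:141/32):83/64,(S:-1/20,V:101/20):83/64)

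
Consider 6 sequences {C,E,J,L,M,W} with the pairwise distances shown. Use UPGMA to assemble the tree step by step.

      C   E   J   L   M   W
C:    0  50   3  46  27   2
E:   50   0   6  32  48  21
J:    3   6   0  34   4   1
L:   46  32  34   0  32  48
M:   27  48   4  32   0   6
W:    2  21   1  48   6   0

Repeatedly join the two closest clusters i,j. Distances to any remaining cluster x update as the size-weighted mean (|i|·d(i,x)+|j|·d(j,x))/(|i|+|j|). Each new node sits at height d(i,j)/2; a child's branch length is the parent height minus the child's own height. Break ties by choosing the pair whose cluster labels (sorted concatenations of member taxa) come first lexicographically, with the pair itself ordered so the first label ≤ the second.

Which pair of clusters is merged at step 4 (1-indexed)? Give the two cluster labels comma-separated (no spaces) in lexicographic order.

CJMW,E

iteration 1: select J,W (d=1); attach at lengths (1/2, 1/2); label the merged cluster JW
  updated: d(C,JW)=5/2, d(E,JW)=27/2, d(JW,L)=41, d(JW,M)=5
iteration 2: select C,JW (d=5/2); attach at lengths (5/4, 3/4); label the merged cluster CJW
  updated: d(CJW,E)=77/3, d(CJW,L)=128/3, d(CJW,M)=37/3
iteration 3: select CJW,M (d=37/3); attach at lengths (59/12, 37/6); label the merged cluster CJMW
  updated: d(CJMW,E)=125/4, d(CJMW,L)=40
iteration 4: select CJMW,E (d=125/4); attach at lengths (227/24, 125/8); label the merged cluster CEJMW
  updated: d(CEJMW,L)=192/5
iteration 5: select CEJMW,L (d=192/5); attach at lengths (143/40, 96/5); label the merged cluster CEJLMW
final tree: ((((C:5/4,(J:1/2,W:1/2):3/4):59/12,M:37/6):227/24,E:125/8):143/40,L:96/5)
total length: 7433/120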